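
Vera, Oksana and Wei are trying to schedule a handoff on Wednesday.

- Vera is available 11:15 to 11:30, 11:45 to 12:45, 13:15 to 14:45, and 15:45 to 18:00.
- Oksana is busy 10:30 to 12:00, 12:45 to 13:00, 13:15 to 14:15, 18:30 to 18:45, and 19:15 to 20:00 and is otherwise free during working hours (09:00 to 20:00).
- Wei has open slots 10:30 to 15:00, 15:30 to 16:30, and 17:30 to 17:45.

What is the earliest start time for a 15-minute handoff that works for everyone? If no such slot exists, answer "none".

Oksana free within 09:00–20:00: 09:00–10:30, 12:00–12:45, 13:00–13:15, 14:15–18:30, 18:45–19:15.
Vera ∩ Oksana: 12:00–12:45, 14:15–14:45, 15:45–18:00.
Vera ∩ Oksana ∩ Wei: 12:00–12:45, 14:15–14:45, 15:45–16:30, 17:30–17:45.
Windows ≥ 15 min: 12:00–12:45, 14:15–14:45, 15:45–16:30, 17:30–17:45.
Earliest such window starts at 12:00.

12:00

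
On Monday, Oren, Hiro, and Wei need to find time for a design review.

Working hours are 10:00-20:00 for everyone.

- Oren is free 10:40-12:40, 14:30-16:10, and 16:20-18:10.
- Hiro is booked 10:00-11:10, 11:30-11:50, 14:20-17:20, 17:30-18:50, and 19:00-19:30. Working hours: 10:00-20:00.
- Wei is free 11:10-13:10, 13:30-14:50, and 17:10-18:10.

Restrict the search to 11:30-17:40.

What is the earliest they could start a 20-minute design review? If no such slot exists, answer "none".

11:50

Hiro free within 10:00–20:00: 11:10–11:30, 11:50–14:20, 17:20–17:30, 18:50–19:00, 19:30–20:00.
Oren ∩ Hiro: 11:10–11:30, 11:50–12:40, 17:20–17:30.
Oren ∩ Hiro ∩ Wei: 11:10–11:30, 11:50–12:40, 17:20–17:30.
Restricted to 11:30–17:40: 11:50–12:40, 17:20–17:30.
Windows ≥ 20 min: 11:50–12:40.
Earliest such window starts at 11:50.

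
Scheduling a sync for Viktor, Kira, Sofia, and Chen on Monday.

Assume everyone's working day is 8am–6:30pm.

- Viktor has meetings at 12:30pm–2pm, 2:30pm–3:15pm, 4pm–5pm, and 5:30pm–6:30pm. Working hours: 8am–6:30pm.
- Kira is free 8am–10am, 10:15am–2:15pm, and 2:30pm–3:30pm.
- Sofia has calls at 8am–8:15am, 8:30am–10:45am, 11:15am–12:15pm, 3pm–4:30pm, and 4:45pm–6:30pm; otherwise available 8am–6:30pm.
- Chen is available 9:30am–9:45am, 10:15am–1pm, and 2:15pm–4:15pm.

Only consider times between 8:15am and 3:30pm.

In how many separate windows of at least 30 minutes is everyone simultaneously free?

Viktor free within 08:00–18:30: 08:00–12:30, 14:00–14:30, 15:15–16:00, 17:00–17:30.
Sofia free within 08:00–18:30: 08:15–08:30, 10:45–11:15, 12:15–15:00, 16:30–16:45.
Viktor ∩ Kira: 08:00–10:00, 10:15–12:30, 14:00–14:15, 15:15–15:30.
Viktor ∩ Kira ∩ Sofia: 08:15–08:30, 10:45–11:15, 12:15–12:30, 14:00–14:15.
Viktor ∩ Kira ∩ Sofia ∩ Chen: 10:45–11:15, 12:15–12:30.
Restricted to 08:15–15:30: 10:45–11:15, 12:15–12:30.
Windows ≥ 30 min: 10:45–11:15.
That's 1 window.

1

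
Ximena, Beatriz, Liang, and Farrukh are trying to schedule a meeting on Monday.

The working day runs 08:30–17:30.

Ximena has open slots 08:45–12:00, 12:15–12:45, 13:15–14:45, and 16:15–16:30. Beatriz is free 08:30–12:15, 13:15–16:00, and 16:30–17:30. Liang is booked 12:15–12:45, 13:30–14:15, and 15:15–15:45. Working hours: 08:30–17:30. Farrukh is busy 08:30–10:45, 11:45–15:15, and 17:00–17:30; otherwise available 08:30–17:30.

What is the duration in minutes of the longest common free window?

Liang free within 08:30–17:30: 08:30–12:15, 12:45–13:30, 14:15–15:15, 15:45–17:30.
Farrukh free within 08:30–17:30: 10:45–11:45, 15:15–17:00.
Ximena ∩ Beatriz: 08:45–12:00, 13:15–14:45.
Ximena ∩ Beatriz ∩ Liang: 08:45–12:00, 13:15–13:30, 14:15–14:45.
Ximena ∩ Beatriz ∩ Liang ∩ Farrukh: 10:45–11:45.
Single common window of 60 minutes.

60 minutes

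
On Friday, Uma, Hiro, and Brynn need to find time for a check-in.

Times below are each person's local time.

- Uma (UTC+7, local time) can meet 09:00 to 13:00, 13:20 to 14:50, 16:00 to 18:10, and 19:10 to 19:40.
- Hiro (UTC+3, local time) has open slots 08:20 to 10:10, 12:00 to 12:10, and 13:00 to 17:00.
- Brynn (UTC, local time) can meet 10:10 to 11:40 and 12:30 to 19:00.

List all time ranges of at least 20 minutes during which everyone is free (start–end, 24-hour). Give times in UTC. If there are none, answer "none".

10:10–11:10

Uma → UTC: 02:00–06:00, 06:20–07:50, 09:00–11:10, 12:10–12:40.
Hiro → UTC: 05:20–07:10, 09:00–09:10, 10:00–14:00.
Brynn → UTC: 10:10–11:40, 12:30–19:00.
Uma ∩ Hiro: 05:20–06:00, 06:20–07:10, 09:00–09:10, 10:00–11:10, 12:10–12:40.
Uma ∩ Hiro ∩ Brynn: 10:10–11:10, 12:30–12:40.
Windows ≥ 20 min: 10:10–11:10.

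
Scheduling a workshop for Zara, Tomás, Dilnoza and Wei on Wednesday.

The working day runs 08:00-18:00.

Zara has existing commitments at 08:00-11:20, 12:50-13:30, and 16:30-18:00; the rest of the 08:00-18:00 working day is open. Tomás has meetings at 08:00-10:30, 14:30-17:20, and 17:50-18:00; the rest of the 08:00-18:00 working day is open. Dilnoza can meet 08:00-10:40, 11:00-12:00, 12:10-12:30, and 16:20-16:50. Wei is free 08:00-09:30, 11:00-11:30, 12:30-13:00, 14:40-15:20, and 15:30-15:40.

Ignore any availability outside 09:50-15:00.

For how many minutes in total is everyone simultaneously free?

10 minutes

Zara free within 08:00–18:00: 11:20–12:50, 13:30–16:30.
Tomás free within 08:00–18:00: 10:30–14:30, 17:20–17:50.
Zara ∩ Tomás: 11:20–12:50, 13:30–14:30.
Zara ∩ Tomás ∩ Dilnoza: 11:20–12:00, 12:10–12:30.
Zara ∩ Tomás ∩ Dilnoza ∩ Wei: 11:20–11:30.
Restricted to 09:50–15:00: 11:20–11:30.
Total common minutes: 10.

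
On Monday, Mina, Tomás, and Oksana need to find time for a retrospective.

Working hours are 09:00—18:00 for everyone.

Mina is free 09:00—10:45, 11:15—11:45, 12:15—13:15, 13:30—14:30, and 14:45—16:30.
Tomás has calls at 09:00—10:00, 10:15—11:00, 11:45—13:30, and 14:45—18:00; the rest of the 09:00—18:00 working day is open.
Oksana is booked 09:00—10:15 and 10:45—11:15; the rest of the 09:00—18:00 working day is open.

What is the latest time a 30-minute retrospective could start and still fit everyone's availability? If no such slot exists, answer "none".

Tomás free within 09:00–18:00: 10:00–10:15, 11:00–11:45, 13:30–14:45.
Oksana free within 09:00–18:00: 10:15–10:45, 11:15–18:00.
Mina ∩ Tomás: 10:00–10:15, 11:15–11:45, 13:30–14:30.
Mina ∩ Tomás ∩ Oksana: 11:15–11:45, 13:30–14:30.
Windows ≥ 30 min: 11:15–11:45, 13:30–14:30.
Latest start in the last window 13:30–14:30 is 14:30 − 30 min = 14:00.

14:00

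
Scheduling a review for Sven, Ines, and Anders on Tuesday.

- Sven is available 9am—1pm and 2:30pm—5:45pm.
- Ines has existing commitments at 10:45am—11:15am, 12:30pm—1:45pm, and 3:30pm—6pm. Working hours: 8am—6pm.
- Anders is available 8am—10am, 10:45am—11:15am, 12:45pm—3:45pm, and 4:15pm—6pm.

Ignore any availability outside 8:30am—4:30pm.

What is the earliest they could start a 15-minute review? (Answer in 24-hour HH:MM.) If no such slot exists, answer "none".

09:00

Ines free within 08:00–18:00: 08:00–10:45, 11:15–12:30, 13:45–15:30.
Sven ∩ Ines: 09:00–10:45, 11:15–12:30, 14:30–15:30.
Sven ∩ Ines ∩ Anders: 09:00–10:00, 14:30–15:30.
Restricted to 08:30–16:30: 09:00–10:00, 14:30–15:30.
Windows ≥ 15 min: 09:00–10:00, 14:30–15:30.
Earliest such window starts at 09:00.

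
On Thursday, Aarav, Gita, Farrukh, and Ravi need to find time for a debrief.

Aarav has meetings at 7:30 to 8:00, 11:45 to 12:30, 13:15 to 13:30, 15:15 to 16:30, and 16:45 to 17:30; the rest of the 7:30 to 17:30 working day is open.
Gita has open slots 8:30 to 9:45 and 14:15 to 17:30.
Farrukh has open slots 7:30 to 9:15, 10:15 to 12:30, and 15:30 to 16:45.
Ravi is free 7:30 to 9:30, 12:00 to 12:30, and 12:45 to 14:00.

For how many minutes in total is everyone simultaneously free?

Aarav free within 07:30–17:30: 08:00–11:45, 12:30–13:15, 13:30–15:15, 16:30–16:45.
Aarav ∩ Gita: 08:30–09:45, 14:15–15:15, 16:30–16:45.
Aarav ∩ Gita ∩ Farrukh: 08:30–09:15, 16:30–16:45.
Aarav ∩ Gita ∩ Farrukh ∩ Ravi: 08:30–09:15.
Total common minutes: 45.

45 minutes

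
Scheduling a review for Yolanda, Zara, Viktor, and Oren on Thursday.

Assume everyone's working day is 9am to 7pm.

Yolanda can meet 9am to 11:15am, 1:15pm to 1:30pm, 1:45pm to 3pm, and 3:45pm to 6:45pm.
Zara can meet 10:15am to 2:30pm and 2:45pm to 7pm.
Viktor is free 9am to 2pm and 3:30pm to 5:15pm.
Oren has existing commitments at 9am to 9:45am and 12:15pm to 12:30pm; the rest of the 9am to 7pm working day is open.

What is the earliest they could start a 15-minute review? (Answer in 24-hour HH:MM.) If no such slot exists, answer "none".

Oren free within 09:00–19:00: 09:45–12:15, 12:30–19:00.
Yolanda ∩ Zara: 10:15–11:15, 13:15–13:30, 13:45–14:30, 14:45–15:00, 15:45–18:45.
Yolanda ∩ Zara ∩ Viktor: 10:15–11:15, 13:15–13:30, 13:45–14:00, 15:45–17:15.
Yolanda ∩ Zara ∩ Viktor ∩ Oren: 10:15–11:15, 13:15–13:30, 13:45–14:00, 15:45–17:15.
Windows ≥ 15 min: 10:15–11:15, 13:15–13:30, 13:45–14:00, 15:45–17:15.
Earliest such window starts at 10:15.

10:15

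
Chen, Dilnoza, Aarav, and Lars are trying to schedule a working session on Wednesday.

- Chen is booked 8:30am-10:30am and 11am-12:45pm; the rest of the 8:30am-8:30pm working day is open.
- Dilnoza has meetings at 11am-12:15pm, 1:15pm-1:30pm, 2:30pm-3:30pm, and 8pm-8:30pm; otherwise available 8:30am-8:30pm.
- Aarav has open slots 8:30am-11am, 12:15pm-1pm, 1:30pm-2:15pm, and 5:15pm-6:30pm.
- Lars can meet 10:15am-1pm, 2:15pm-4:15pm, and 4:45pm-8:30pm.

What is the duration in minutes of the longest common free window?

Chen free within 08:30–20:30: 10:30–11:00, 12:45–20:30.
Dilnoza free within 08:30–20:30: 08:30–11:00, 12:15–13:15, 13:30–14:30, 15:30–20:00.
Chen ∩ Dilnoza: 10:30–11:00, 12:45–13:15, 13:30–14:30, 15:30–20:00.
Chen ∩ Dilnoza ∩ Aarav: 10:30–11:00, 12:45–13:00, 13:30–14:15, 17:15–18:30.
Chen ∩ Dilnoza ∩ Aarav ∩ Lars: 10:30–11:00, 12:45–13:00, 17:15–18:30.
Common window lengths: 30, 15, 75 min; longest is 75.

75 minutes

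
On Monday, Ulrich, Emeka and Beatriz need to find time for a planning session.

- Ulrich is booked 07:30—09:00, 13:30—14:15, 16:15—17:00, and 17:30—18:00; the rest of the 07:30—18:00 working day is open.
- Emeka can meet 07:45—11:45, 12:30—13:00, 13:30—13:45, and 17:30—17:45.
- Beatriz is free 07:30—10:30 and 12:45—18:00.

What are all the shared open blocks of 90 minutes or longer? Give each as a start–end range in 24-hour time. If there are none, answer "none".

Ulrich free within 07:30–18:00: 09:00–13:30, 14:15–16:15, 17:00–17:30.
Ulrich ∩ Emeka: 09:00–11:45, 12:30–13:00.
Ulrich ∩ Emeka ∩ Beatriz: 09:00–10:30, 12:45–13:00.
Windows ≥ 90 min: 09:00–10:30.

09:00–10:30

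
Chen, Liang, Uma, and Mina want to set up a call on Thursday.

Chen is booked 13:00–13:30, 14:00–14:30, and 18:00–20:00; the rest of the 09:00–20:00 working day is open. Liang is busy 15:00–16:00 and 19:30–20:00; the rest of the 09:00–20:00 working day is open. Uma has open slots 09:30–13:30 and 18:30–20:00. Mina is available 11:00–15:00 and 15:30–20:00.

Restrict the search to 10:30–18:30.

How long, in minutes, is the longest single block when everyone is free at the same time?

Chen free within 09:00–20:00: 09:00–13:00, 13:30–14:00, 14:30–18:00.
Liang free within 09:00–20:00: 09:00–15:00, 16:00–19:30.
Chen ∩ Liang: 09:00–13:00, 13:30–14:00, 14:30–15:00, 16:00–18:00.
Chen ∩ Liang ∩ Uma: 09:30–13:00.
Chen ∩ Liang ∩ Uma ∩ Mina: 11:00–13:00.
Restricted to 10:30–18:30: 11:00–13:00.
Single common window of 120 minutes.

120 minutes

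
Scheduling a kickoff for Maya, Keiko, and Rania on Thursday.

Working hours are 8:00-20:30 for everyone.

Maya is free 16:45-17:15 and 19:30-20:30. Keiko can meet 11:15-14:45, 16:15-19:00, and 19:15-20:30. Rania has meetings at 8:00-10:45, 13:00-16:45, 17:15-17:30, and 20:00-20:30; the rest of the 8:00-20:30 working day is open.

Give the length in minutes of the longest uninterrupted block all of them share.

30 minutes

Rania free within 08:00–20:30: 10:45–13:00, 16:45–17:15, 17:30–20:00.
Maya ∩ Keiko: 16:45–17:15, 19:30–20:30.
Maya ∩ Keiko ∩ Rania: 16:45–17:15, 19:30–20:00.
Common window lengths: 30, 30 min; longest is 30.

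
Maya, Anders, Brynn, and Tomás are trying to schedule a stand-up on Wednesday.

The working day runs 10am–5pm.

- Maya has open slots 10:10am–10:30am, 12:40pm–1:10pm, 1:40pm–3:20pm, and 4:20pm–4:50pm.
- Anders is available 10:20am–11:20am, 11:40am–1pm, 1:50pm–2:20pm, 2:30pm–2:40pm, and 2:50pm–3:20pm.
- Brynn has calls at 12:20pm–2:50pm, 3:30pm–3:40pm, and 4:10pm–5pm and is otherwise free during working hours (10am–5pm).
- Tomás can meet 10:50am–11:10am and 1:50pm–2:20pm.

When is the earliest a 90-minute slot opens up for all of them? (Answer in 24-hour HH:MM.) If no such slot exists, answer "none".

Brynn free within 10:00–17:00: 10:00–12:20, 14:50–15:30, 15:40–16:10.
Maya ∩ Anders: 10:20–10:30, 12:40–13:00, 13:50–14:20, 14:30–14:40, 14:50–15:20.
Maya ∩ Anders ∩ Brynn: 10:20–10:30, 14:50–15:20.
Maya ∩ Anders ∩ Brynn ∩ Tomás: (none).
Windows ≥ 90 min: (none).

none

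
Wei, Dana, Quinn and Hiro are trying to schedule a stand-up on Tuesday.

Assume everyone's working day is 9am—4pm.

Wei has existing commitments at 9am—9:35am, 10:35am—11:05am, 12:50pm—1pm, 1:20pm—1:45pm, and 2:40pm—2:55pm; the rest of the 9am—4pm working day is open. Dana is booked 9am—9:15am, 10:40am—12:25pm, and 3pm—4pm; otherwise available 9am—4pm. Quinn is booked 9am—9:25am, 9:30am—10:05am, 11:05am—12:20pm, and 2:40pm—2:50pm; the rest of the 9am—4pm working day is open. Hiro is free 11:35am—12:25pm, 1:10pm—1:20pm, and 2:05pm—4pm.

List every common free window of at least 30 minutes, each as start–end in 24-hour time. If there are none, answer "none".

Wei free within 09:00–16:00: 09:35–10:35, 11:05–12:50, 13:00–13:20, 13:45–14:40, 14:55–16:00.
Dana free within 09:00–16:00: 09:15–10:40, 12:25–15:00.
Quinn free within 09:00–16:00: 09:25–09:30, 10:05–11:05, 12:20–14:40, 14:50–16:00.
Wei ∩ Dana: 09:35–10:35, 12:25–12:50, 13:00–13:20, 13:45–14:40, 14:55–15:00.
Wei ∩ Dana ∩ Quinn: 10:05–10:35, 12:25–12:50, 13:00–13:20, 13:45–14:40, 14:55–15:00.
Wei ∩ Dana ∩ Quinn ∩ Hiro: 13:10–13:20, 14:05–14:40, 14:55–15:00.
Windows ≥ 30 min: 14:05–14:40.

14:05–14:40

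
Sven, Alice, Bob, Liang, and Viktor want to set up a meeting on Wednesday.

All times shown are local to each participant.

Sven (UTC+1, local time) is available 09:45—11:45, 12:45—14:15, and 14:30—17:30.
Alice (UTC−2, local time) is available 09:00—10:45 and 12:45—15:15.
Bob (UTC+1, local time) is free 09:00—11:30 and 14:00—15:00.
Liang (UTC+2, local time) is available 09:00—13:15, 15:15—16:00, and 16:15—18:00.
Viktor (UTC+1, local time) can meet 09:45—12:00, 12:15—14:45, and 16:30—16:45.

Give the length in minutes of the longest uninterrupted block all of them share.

0 minutes

Sven → UTC: 08:45–10:45, 11:45–13:15, 13:30–16:30.
Alice → UTC: 11:00–12:45, 14:45–17:15.
Bob → UTC: 08:00–10:30, 13:00–14:00.
Liang → UTC: 07:00–11:15, 13:15–14:00, 14:15–16:00.
Viktor → UTC: 08:45–11:00, 11:15–13:45, 15:30–15:45.
Sven ∩ Alice: 11:45–12:45, 14:45–16:30.
Sven ∩ Alice ∩ Bob: (none).
Sven ∩ Alice ∩ Bob ∩ Liang: (none).
Sven ∩ Alice ∩ Bob ∩ Liang ∩ Viktor: (none).
No common window.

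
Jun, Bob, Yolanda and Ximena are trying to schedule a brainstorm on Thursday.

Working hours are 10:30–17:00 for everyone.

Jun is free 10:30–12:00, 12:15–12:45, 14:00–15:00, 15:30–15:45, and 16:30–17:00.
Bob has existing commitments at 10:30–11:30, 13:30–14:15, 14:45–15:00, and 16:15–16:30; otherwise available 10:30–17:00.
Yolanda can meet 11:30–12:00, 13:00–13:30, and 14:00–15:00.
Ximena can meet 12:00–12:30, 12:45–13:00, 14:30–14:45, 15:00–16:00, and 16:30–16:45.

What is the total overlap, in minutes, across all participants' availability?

Bob free within 10:30–17:00: 11:30–13:30, 14:15–14:45, 15:00–16:15, 16:30–17:00.
Jun ∩ Bob: 11:30–12:00, 12:15–12:45, 14:15–14:45, 15:30–15:45, 16:30–17:00.
Jun ∩ Bob ∩ Yolanda: 11:30–12:00, 14:15–14:45.
Jun ∩ Bob ∩ Yolanda ∩ Ximena: 14:30–14:45.
Total common minutes: 15.

15 minutes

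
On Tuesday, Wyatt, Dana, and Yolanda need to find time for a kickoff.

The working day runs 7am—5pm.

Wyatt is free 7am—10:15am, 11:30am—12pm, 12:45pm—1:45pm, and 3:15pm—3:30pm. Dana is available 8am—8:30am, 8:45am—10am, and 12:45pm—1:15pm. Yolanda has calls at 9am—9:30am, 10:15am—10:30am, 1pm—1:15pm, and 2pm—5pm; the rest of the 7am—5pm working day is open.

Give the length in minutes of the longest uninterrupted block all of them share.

30 minutes

Yolanda free within 07:00–17:00: 07:00–09:00, 09:30–10:15, 10:30–13:00, 13:15–14:00.
Wyatt ∩ Dana: 08:00–08:30, 08:45–10:00, 12:45–13:15.
Wyatt ∩ Dana ∩ Yolanda: 08:00–08:30, 08:45–09:00, 09:30–10:00, 12:45–13:00.
Common window lengths: 30, 15, 30, 15 min; longest is 30.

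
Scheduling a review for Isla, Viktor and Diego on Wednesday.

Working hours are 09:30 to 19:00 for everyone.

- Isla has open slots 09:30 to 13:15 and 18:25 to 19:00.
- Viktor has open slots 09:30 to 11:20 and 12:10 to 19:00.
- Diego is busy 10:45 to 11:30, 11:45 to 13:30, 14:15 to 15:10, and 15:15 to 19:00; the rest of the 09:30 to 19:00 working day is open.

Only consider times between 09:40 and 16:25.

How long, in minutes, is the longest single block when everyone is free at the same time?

Diego free within 09:30–19:00: 09:30–10:45, 11:30–11:45, 13:30–14:15, 15:10–15:15.
Isla ∩ Viktor: 09:30–11:20, 12:10–13:15, 18:25–19:00.
Isla ∩ Viktor ∩ Diego: 09:30–10:45.
Restricted to 09:40–16:25: 09:40–10:45.
Single common window of 65 minutes.

65 minutes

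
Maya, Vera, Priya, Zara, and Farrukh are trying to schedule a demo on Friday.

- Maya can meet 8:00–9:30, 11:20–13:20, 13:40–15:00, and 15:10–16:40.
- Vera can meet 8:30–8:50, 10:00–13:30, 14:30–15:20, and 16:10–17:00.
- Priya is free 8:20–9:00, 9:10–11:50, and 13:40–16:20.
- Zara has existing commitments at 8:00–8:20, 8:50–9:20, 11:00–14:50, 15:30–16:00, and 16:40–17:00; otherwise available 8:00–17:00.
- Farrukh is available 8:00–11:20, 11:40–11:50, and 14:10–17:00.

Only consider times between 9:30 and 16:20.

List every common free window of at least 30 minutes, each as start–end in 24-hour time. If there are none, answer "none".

none

Zara free within 08:00–17:00: 08:20–08:50, 09:20–11:00, 14:50–15:30, 16:00–16:40.
Maya ∩ Vera: 08:30–08:50, 11:20–13:20, 14:30–15:00, 15:10–15:20, 16:10–16:40.
Maya ∩ Vera ∩ Priya: 08:30–08:50, 11:20–11:50, 14:30–15:00, 15:10–15:20, 16:10–16:20.
Maya ∩ Vera ∩ Priya ∩ Zara: 08:30–08:50, 14:50–15:00, 15:10–15:20, 16:10–16:20.
Maya ∩ Vera ∩ Priya ∩ Zara ∩ Farrukh: 08:30–08:50, 14:50–15:00, 15:10–15:20, 16:10–16:20.
Restricted to 09:30–16:20: 14:50–15:00, 15:10–15:20, 16:10–16:20.
Windows ≥ 30 min: (none).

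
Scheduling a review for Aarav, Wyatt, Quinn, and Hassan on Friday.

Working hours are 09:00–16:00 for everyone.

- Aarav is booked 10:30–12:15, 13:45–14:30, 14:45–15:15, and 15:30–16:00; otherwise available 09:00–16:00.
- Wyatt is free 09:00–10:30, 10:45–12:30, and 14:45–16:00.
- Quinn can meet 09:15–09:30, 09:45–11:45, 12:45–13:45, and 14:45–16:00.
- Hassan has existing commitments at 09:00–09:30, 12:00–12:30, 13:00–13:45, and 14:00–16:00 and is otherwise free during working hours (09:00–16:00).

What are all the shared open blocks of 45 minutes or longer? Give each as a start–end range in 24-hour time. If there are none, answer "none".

09:45–10:30

Aarav free within 09:00–16:00: 09:00–10:30, 12:15–13:45, 14:30–14:45, 15:15–15:30.
Hassan free within 09:00–16:00: 09:30–12:00, 12:30–13:00, 13:45–14:00.
Aarav ∩ Wyatt: 09:00–10:30, 12:15–12:30, 15:15–15:30.
Aarav ∩ Wyatt ∩ Quinn: 09:15–09:30, 09:45–10:30, 15:15–15:30.
Aarav ∩ Wyatt ∩ Quinn ∩ Hassan: 09:45–10:30.
Windows ≥ 45 min: 09:45–10:30.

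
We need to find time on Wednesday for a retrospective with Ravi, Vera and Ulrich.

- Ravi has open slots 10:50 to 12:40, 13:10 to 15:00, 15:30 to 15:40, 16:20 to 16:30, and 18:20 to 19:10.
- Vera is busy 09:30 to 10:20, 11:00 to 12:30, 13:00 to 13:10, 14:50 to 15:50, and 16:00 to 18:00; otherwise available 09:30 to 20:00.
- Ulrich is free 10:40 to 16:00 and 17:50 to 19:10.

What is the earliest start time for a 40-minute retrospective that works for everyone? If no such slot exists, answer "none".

13:10

Vera free within 09:30–20:00: 10:20–11:00, 12:30–13:00, 13:10–14:50, 15:50–16:00, 18:00–20:00.
Ravi ∩ Vera: 10:50–11:00, 12:30–12:40, 13:10–14:50, 18:20–19:10.
Ravi ∩ Vera ∩ Ulrich: 10:50–11:00, 12:30–12:40, 13:10–14:50, 18:20–19:10.
Windows ≥ 40 min: 13:10–14:50, 18:20–19:10.
Earliest such window starts at 13:10.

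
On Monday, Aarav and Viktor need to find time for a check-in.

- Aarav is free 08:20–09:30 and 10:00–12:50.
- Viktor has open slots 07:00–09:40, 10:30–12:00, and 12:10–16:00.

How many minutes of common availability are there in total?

Aarav ∩ Viktor: 08:20–09:30, 10:30–12:00, 12:10–12:50.
Total common minutes: 70 + 90 + 40 = 200.

200 minutes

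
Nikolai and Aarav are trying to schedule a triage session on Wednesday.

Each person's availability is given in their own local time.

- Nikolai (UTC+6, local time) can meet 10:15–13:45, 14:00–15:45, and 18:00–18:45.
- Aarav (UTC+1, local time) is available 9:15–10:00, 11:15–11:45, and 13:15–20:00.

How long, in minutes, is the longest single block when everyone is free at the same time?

Nikolai → UTC: 04:15–07:45, 08:00–09:45, 12:00–12:45.
Aarav → UTC: 08:15–09:00, 10:15–10:45, 12:15–19:00.
Nikolai ∩ Aarav: 08:15–09:00, 12:15–12:45.
Common window lengths: 45, 30 min; longest is 45.

45 minutes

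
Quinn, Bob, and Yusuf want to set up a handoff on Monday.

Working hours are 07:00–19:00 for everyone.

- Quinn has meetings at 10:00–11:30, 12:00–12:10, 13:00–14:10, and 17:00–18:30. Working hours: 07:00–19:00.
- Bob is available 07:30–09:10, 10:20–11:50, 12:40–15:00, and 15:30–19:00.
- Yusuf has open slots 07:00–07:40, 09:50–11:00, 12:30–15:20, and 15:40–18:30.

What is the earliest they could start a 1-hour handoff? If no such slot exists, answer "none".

15:40

Quinn free within 07:00–19:00: 07:00–10:00, 11:30–12:00, 12:10–13:00, 14:10–17:00, 18:30–19:00.
Quinn ∩ Bob: 07:30–09:10, 11:30–11:50, 12:40–13:00, 14:10–15:00, 15:30–17:00, 18:30–19:00.
Quinn ∩ Bob ∩ Yusuf: 07:30–07:40, 12:40–13:00, 14:10–15:00, 15:40–17:00.
Windows ≥ 60 min: 15:40–17:00.
Earliest such window starts at 15:40.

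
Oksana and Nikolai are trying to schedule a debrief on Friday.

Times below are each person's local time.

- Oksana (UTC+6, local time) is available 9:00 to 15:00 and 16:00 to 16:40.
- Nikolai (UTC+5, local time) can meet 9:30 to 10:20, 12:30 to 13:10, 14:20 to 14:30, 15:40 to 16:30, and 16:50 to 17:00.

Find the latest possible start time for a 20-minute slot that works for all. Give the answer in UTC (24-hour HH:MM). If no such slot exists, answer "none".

07:50

Oksana → UTC: 03:00–09:00, 10:00–10:40.
Nikolai → UTC: 04:30–05:20, 07:30–08:10, 09:20–09:30, 10:40–11:30, 11:50–12:00.
Oksana ∩ Nikolai: 04:30–05:20, 07:30–08:10.
Windows ≥ 20 min: 04:30–05:20, 07:30–08:10.
Latest start in the last window 07:30–08:10 is 08:10 − 20 min = 07:50.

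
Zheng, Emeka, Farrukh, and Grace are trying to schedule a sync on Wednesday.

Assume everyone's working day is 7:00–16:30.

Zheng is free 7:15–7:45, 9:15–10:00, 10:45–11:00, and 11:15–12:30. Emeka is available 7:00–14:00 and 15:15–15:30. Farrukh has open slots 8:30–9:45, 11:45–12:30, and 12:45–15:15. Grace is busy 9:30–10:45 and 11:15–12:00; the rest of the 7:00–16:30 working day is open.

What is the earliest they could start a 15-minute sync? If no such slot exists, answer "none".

09:15

Grace free within 07:00–16:30: 07:00–09:30, 10:45–11:15, 12:00–16:30.
Zheng ∩ Emeka: 07:15–07:45, 09:15–10:00, 10:45–11:00, 11:15–12:30.
Zheng ∩ Emeka ∩ Farrukh: 09:15–09:45, 11:45–12:30.
Zheng ∩ Emeka ∩ Farrukh ∩ Grace: 09:15–09:30, 12:00–12:30.
Windows ≥ 15 min: 09:15–09:30, 12:00–12:30.
Earliest such window starts at 09:15.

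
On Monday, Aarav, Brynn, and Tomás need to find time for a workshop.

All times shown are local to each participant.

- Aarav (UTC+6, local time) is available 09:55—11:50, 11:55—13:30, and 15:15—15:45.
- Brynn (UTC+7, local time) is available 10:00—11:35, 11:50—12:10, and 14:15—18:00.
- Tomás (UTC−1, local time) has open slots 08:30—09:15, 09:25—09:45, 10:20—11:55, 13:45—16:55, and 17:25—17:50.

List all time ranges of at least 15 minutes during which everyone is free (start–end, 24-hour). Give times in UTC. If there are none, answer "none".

Aarav → UTC: 03:55–05:50, 05:55–07:30, 09:15–09:45.
Brynn → UTC: 03:00–04:35, 04:50–05:10, 07:15–11:00.
Tomás → UTC: 09:30–10:15, 10:25–10:45, 11:20–12:55, 14:45–17:55, 18:25–18:50.
Aarav ∩ Brynn: 03:55–04:35, 04:50–05:10, 07:15–07:30, 09:15–09:45.
Aarav ∩ Brynn ∩ Tomás: 09:30–09:45.
Windows ≥ 15 min: 09:30–09:45.

09:30–09:45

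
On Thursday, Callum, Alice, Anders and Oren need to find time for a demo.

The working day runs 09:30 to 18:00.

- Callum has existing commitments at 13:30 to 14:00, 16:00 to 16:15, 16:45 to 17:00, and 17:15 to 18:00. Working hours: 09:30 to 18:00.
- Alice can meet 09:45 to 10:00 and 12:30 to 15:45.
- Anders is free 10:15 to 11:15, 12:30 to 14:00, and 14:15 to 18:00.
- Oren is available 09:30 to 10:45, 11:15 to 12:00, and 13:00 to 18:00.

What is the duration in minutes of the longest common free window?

90 minutes

Callum free within 09:30–18:00: 09:30–13:30, 14:00–16:00, 16:15–16:45, 17:00–17:15.
Callum ∩ Alice: 09:45–10:00, 12:30–13:30, 14:00–15:45.
Callum ∩ Alice ∩ Anders: 12:30–13:30, 14:15–15:45.
Callum ∩ Alice ∩ Anders ∩ Oren: 13:00–13:30, 14:15–15:45.
Common window lengths: 30, 90 min; longest is 90.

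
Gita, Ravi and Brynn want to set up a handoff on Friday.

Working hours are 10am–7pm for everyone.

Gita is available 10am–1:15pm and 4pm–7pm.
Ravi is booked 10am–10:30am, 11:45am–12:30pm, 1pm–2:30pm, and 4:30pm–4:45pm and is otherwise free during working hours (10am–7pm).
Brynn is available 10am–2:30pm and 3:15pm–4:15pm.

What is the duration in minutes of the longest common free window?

75 minutes

Ravi free within 10:00–19:00: 10:30–11:45, 12:30–13:00, 14:30–16:30, 16:45–19:00.
Gita ∩ Ravi: 10:30–11:45, 12:30–13:00, 16:00–16:30, 16:45–19:00.
Gita ∩ Ravi ∩ Brynn: 10:30–11:45, 12:30–13:00, 16:00–16:15.
Common window lengths: 75, 30, 15 min; longest is 75.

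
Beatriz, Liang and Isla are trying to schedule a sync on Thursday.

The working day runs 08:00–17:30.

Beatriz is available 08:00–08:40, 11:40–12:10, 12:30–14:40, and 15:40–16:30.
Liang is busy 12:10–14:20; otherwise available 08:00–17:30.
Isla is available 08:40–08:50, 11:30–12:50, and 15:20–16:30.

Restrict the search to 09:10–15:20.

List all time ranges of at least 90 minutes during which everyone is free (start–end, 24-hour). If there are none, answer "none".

none

Liang free within 08:00–17:30: 08:00–12:10, 14:20–17:30.
Beatriz ∩ Liang: 08:00–08:40, 11:40–12:10, 14:20–14:40, 15:40–16:30.
Beatriz ∩ Liang ∩ Isla: 11:40–12:10, 15:40–16:30.
Restricted to 09:10–15:20: 11:40–12:10.
Windows ≥ 90 min: (none).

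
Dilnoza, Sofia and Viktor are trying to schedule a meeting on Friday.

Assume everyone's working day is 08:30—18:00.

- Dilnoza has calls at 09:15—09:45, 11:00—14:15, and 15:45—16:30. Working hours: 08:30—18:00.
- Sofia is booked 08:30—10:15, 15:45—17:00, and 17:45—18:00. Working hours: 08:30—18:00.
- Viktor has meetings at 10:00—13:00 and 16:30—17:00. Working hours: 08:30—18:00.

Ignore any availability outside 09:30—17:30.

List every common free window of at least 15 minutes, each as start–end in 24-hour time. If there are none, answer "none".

Dilnoza free within 08:30–18:00: 08:30–09:15, 09:45–11:00, 14:15–15:45, 16:30–18:00.
Sofia free within 08:30–18:00: 10:15–15:45, 17:00–17:45.
Viktor free within 08:30–18:00: 08:30–10:00, 13:00–16:30, 17:00–18:00.
Dilnoza ∩ Sofia: 10:15–11:00, 14:15–15:45, 17:00–17:45.
Dilnoza ∩ Sofia ∩ Viktor: 14:15–15:45, 17:00–17:45.
Restricted to 09:30–17:30: 14:15–15:45, 17:00–17:30.
Windows ≥ 15 min: 14:15–15:45, 17:00–17:30.

14:15–15:45, 17:00–17:30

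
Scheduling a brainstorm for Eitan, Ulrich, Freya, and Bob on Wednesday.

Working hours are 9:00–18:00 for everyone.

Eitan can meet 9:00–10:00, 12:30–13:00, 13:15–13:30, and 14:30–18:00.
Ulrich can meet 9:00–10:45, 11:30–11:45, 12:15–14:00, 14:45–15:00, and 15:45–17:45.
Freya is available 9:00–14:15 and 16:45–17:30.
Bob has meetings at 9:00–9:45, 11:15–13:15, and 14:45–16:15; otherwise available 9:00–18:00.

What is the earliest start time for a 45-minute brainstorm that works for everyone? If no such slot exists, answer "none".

Bob free within 09:00–18:00: 09:45–11:15, 13:15–14:45, 16:15–18:00.
Eitan ∩ Ulrich: 09:00–10:00, 12:30–13:00, 13:15–13:30, 14:45–15:00, 15:45–17:45.
Eitan ∩ Ulrich ∩ Freya: 09:00–10:00, 12:30–13:00, 13:15–13:30, 16:45–17:30.
Eitan ∩ Ulrich ∩ Freya ∩ Bob: 09:45–10:00, 13:15–13:30, 16:45–17:30.
Windows ≥ 45 min: 16:45–17:30.
Earliest such window starts at 16:45.

16:45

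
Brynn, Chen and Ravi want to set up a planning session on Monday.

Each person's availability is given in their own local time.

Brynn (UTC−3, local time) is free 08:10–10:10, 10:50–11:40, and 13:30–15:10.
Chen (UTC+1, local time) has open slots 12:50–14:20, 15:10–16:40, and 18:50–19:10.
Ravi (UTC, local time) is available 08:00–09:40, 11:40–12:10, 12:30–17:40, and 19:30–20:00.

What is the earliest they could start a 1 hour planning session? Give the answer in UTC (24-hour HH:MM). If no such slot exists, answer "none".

none

Brynn → UTC: 11:10–13:10, 13:50–14:40, 16:30–18:10.
Chen → UTC: 11:50–13:20, 14:10–15:40, 17:50–18:10.
Ravi → UTC: 08:00–09:40, 11:40–12:10, 12:30–17:40, 19:30–20:00.
Brynn ∩ Chen: 11:50–13:10, 14:10–14:40, 17:50–18:10.
Brynn ∩ Chen ∩ Ravi: 11:50–12:10, 12:30–13:10, 14:10–14:40.
Windows ≥ 60 min: (none).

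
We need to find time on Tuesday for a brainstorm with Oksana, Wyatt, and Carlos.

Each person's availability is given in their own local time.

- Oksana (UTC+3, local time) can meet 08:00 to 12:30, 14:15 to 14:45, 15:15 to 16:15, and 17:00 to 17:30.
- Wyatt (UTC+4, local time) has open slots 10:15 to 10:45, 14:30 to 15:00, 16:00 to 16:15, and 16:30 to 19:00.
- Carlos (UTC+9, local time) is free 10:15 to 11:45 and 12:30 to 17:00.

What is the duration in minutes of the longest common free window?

30 minutes

Oksana → UTC: 05:00–09:30, 11:15–11:45, 12:15–13:15, 14:00–14:30.
Wyatt → UTC: 06:15–06:45, 10:30–11:00, 12:00–12:15, 12:30–15:00.
Carlos → UTC: 01:15–02:45, 03:30–08:00.
Oksana ∩ Wyatt: 06:15–06:45, 12:30–13:15, 14:00–14:30.
Oksana ∩ Wyatt ∩ Carlos: 06:15–06:45.
Single common window of 30 minutes.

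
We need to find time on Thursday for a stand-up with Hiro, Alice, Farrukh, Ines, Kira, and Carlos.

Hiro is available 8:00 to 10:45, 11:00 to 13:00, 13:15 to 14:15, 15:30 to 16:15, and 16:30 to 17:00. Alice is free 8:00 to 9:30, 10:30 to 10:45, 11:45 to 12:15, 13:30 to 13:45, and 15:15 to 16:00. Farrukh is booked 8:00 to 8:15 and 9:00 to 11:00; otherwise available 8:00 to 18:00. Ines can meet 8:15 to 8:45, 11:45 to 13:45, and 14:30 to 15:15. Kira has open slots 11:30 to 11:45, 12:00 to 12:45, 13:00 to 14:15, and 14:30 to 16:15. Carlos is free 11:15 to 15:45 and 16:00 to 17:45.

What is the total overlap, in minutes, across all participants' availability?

Farrukh free within 08:00–18:00: 08:15–09:00, 11:00–18:00.
Hiro ∩ Alice: 08:00–09:30, 10:30–10:45, 11:45–12:15, 13:30–13:45, 15:30–16:00.
Hiro ∩ Alice ∩ Farrukh: 08:15–09:00, 11:45–12:15, 13:30–13:45, 15:30–16:00.
Hiro ∩ Alice ∩ Farrukh ∩ Ines: 08:15–08:45, 11:45–12:15, 13:30–13:45.
Hiro ∩ Alice ∩ Farrukh ∩ Ines ∩ Kira: 12:00–12:15, 13:30–13:45.
Hiro ∩ Alice ∩ Farrukh ∩ Ines ∩ Kira ∩ Carlos: 12:00–12:15, 13:30–13:45.
Total common minutes: 15 + 15 = 30.

30 minutes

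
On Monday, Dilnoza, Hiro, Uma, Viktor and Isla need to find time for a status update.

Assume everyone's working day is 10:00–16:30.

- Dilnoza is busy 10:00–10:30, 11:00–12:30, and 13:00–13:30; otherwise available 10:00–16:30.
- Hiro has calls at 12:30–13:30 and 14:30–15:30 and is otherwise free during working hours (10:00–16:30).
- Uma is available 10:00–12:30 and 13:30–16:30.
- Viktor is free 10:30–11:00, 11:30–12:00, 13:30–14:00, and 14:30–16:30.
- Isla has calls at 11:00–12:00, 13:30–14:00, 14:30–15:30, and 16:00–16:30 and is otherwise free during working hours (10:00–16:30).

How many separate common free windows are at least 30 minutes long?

2

Dilnoza free within 10:00–16:30: 10:30–11:00, 12:30–13:00, 13:30–16:30.
Hiro free within 10:00–16:30: 10:00–12:30, 13:30–14:30, 15:30–16:30.
Isla free within 10:00–16:30: 10:00–11:00, 12:00–13:30, 14:00–14:30, 15:30–16:00.
Dilnoza ∩ Hiro: 10:30–11:00, 13:30–14:30, 15:30–16:30.
Dilnoza ∩ Hiro ∩ Uma: 10:30–11:00, 13:30–14:30, 15:30–16:30.
Dilnoza ∩ Hiro ∩ Uma ∩ Viktor: 10:30–11:00, 13:30–14:00, 15:30–16:30.
Dilnoza ∩ Hiro ∩ Uma ∩ Viktor ∩ Isla: 10:30–11:00, 15:30–16:00.
Windows ≥ 30 min: 10:30–11:00, 15:30–16:00.
That's 2 windows.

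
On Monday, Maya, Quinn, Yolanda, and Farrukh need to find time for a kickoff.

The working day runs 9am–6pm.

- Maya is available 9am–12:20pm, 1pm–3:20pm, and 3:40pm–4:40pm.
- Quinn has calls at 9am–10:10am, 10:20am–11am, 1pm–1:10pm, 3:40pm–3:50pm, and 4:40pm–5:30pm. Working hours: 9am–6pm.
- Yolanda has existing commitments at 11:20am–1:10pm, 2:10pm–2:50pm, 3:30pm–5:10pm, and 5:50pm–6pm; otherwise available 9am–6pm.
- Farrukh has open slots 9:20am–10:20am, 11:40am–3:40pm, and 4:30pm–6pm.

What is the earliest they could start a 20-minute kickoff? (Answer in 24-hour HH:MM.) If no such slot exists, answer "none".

Quinn free within 09:00–18:00: 10:10–10:20, 11:00–13:00, 13:10–15:40, 15:50–16:40, 17:30–18:00.
Yolanda free within 09:00–18:00: 09:00–11:20, 13:10–14:10, 14:50–15:30, 17:10–17:50.
Maya ∩ Quinn: 10:10–10:20, 11:00–12:20, 13:10–15:20, 15:50–16:40.
Maya ∩ Quinn ∩ Yolanda: 10:10–10:20, 11:00–11:20, 13:10–14:10, 14:50–15:20.
Maya ∩ Quinn ∩ Yolanda ∩ Farrukh: 10:10–10:20, 13:10–14:10, 14:50–15:20.
Windows ≥ 20 min: 13:10–14:10, 14:50–15:20.
Earliest such window starts at 13:10.

13:10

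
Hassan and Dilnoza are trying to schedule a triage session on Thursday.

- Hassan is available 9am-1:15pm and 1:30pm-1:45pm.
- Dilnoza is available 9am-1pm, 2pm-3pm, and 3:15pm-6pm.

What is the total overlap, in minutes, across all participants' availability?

Hassan ∩ Dilnoza: 09:00–13:00.
Total common minutes: 240.

240 minutes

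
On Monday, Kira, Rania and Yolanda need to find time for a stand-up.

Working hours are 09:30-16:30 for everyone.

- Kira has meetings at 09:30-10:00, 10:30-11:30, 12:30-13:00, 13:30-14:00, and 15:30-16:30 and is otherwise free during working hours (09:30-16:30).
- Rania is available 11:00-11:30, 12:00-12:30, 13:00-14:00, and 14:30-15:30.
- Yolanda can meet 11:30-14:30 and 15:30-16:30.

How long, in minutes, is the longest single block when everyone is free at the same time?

30 minutes

Kira free within 09:30–16:30: 10:00–10:30, 11:30–12:30, 13:00–13:30, 14:00–15:30.
Kira ∩ Rania: 12:00–12:30, 13:00–13:30, 14:30–15:30.
Kira ∩ Rania ∩ Yolanda: 12:00–12:30, 13:00–13:30.
Common window lengths: 30, 30 min; longest is 30.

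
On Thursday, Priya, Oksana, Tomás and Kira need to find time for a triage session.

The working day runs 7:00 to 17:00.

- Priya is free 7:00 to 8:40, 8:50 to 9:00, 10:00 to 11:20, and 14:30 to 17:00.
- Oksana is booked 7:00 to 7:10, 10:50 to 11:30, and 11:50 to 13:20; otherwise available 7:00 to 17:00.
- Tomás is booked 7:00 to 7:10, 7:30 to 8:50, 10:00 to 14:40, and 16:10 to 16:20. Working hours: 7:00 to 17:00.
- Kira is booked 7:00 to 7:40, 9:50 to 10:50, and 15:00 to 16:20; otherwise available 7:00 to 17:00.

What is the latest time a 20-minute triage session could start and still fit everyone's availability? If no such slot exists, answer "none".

Oksana free within 07:00–17:00: 07:10–10:50, 11:30–11:50, 13:20–17:00.
Tomás free within 07:00–17:00: 07:10–07:30, 08:50–10:00, 14:40–16:10, 16:20–17:00.
Kira free within 07:00–17:00: 07:40–09:50, 10:50–15:00, 16:20–17:00.
Priya ∩ Oksana: 07:10–08:40, 08:50–09:00, 10:00–10:50, 14:30–17:00.
Priya ∩ Oksana ∩ Tomás: 07:10–07:30, 08:50–09:00, 14:40–16:10, 16:20–17:00.
Priya ∩ Oksana ∩ Tomás ∩ Kira: 08:50–09:00, 14:40–15:00, 16:20–17:00.
Windows ≥ 20 min: 14:40–15:00, 16:20–17:00.
Latest start in the last window 16:20–17:00 is 17:00 − 20 min = 16:40.

16:40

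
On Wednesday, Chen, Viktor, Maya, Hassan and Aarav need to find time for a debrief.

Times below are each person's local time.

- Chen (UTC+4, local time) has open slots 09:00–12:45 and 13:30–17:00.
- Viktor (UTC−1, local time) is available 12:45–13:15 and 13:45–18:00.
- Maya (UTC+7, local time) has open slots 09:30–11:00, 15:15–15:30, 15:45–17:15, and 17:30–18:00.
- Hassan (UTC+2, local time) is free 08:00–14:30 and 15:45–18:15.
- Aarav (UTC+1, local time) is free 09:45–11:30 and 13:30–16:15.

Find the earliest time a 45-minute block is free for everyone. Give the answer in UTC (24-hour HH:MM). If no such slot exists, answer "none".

Chen → UTC: 05:00–08:45, 09:30–13:00.
Viktor → UTC: 13:45–14:15, 14:45–19:00.
Maya → UTC: 02:30–04:00, 08:15–08:30, 08:45–10:15, 10:30–11:00.
Hassan → UTC: 06:00–12:30, 13:45–16:15.
Aarav → UTC: 08:45–10:30, 12:30–15:15.
Chen ∩ Viktor: (none).
Chen ∩ Viktor ∩ Maya: (none).
Chen ∩ Viktor ∩ Maya ∩ Hassan: (none).
Chen ∩ Viktor ∩ Maya ∩ Hassan ∩ Aarav: (none).
Windows ≥ 45 min: (none).

none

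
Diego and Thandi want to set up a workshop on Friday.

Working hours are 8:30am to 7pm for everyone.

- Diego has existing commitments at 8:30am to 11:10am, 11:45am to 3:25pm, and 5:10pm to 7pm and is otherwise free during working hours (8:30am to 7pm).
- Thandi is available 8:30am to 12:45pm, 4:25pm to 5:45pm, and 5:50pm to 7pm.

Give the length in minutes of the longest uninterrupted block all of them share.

45 minutes

Diego free within 08:30–19:00: 11:10–11:45, 15:25–17:10.
Diego ∩ Thandi: 11:10–11:45, 16:25–17:10.
Common window lengths: 35, 45 min; longest is 45.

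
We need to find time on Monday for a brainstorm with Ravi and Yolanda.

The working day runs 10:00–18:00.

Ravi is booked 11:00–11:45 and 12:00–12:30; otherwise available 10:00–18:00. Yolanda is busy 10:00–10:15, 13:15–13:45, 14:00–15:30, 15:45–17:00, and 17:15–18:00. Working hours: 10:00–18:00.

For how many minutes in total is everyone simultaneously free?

150 minutes

Ravi free within 10:00–18:00: 10:00–11:00, 11:45–12:00, 12:30–18:00.
Yolanda free within 10:00–18:00: 10:15–13:15, 13:45–14:00, 15:30–15:45, 17:00–17:15.
Ravi ∩ Yolanda: 10:15–11:00, 11:45–12:00, 12:30–13:15, 13:45–14:00, 15:30–15:45, 17:00–17:15.
Total common minutes: 45 + 15 + 45 + 15 + 15 + 15 = 150.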